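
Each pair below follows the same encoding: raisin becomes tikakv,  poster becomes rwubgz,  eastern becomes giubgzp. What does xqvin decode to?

The shifts repeat in a cycle of length 2: positions 0,1,… shift by +2, +8, then the pattern repeats.
Reversing it on xqvin: x−2=v, q−8=i, v−2=t, i−8=a, n−2=l.

vital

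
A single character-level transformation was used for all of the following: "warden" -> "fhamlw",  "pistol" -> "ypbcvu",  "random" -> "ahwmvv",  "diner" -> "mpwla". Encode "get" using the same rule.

plc

The shift depends on letter class: consonant w→f is +9, but vowel a→h is +7. Two shifts are in play — +7 for a/e/i/o/u, +9 for every other letter.
Applying it to get: g(cons)+9=p, e(vowel)+7=l, t(cons)+9=c.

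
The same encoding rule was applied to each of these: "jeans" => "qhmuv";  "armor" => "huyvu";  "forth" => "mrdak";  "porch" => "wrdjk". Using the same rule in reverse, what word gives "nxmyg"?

Shifts by position in jeans: pos 0: j→q (+7), pos 1: e→h (+3), pos 2: a→m (+12), pos 3: n→u (+7), pos 4: s→v (+3) — repeating every 3. It's a Vigenère-style cipher with numeric key [7,3,12]: position i shifts by key[i mod 3].
Decoding nxmyg: n−7=g, x−3=u, m−12=a, y−7=r, g−3=d.

guard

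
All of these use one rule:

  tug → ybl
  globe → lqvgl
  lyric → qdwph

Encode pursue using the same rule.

ubwxbl

The shift depends on letter class: consonant t→y is +5, but vowel u→b is +7. The rule splits by letter class: vowels +7, consonants +5.
On pursue: p(cons)+5=u, u(vowel)+7=b, r(cons)+5=w, s(cons)+5=x, u(vowel)+7=b, e(vowel)+7=l.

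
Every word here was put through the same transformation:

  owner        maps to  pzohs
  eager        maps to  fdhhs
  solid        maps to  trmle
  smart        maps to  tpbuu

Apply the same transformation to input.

Shifts by position in owner: pos 0: o→p (+1), pos 1: w→z (+3), pos 2: n→o (+1), pos 3: e→h (+3) — repeating every 2. A repeating key of period 2 is used — shifts +1, +3 over and over.
On input: i+1=j, n+3=q, p+1=q, u+3=x, t+1=u.

jqqxu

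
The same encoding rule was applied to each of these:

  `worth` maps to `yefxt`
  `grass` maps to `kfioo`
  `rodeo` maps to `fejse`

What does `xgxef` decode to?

tutor

w(22)→y(24) and o(14)→e(4) fit y≡9x+8 (mod 26); the inverse of 9 mod 26 is 3. Treating letters as 0–25, the rule is x ↦ 9x + 8 (mod 26).
Decoding xgxef: x(23)→3·(23−8)≡19=t; g(6)→3·(6−8)≡20=u; x(23)→3·(23−8)≡19=t; e(4)→3·(4−8)≡14=o; f(5)→3·(5−8)≡17=r (all mod 26).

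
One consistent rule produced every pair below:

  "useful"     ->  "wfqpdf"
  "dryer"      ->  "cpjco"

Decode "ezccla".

parrot

The output letters match the input read backwards, each shifted +11: useful reversed is lufesu. Read the word backwards and shift each letter +11.
Decoding ezccla: shift back: e−11=t, z−11=o, c−11=r, c−11=r, l−11=a, a−11=p → torrap; then reverse → parrot.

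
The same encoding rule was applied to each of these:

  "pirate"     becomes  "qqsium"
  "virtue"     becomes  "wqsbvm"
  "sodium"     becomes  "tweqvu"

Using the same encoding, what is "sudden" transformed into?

tcelfv

Shifts by position in pirate: pos 0: p→q (+1), pos 1: i→q (+8), pos 2: r→s (+1), pos 3: a→i (+8) — repeating every 2. A repeating key of period 2 is used — shifts +1, +8 over and over.
For sudden: s+1=t, u+8=c, d+1=e, d+8=l, e+1=f, n+8=v.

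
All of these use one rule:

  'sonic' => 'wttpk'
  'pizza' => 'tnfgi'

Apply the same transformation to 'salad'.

wfrhl

In sonic: s→w is +4, o→t is +5, n→t is +6, i→p is +7 — the shift increases by 1 each position. Letter i (0-indexed) is shifted by i+4, so successive shifts are 4, 5, 6, ….
For salad: s+4=w, a+5=f, l+6=r, a+7=h, d+8=l.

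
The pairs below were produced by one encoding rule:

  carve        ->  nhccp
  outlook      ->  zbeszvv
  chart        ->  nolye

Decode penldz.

excess

Shifts by position in carve: pos 0: c→n (+11), pos 1: a→h (+7), pos 2: r→c (+11), pos 3: v→c (+7) — repeating every 2. The shifts repeat in a cycle of length 2: positions 0,1,… shift by +11, +7, then the pattern repeats.
Undoing it on penldz: p−11=e, e−7=x, n−11=c, l−7=e, d−11=s, z−7=s.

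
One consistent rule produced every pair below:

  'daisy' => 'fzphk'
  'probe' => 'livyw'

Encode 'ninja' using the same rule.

hqupu

Two steps: reverse the string, then apply a Caesar shift of +7.
For ninja: reverse → ajnin; then shift: a+7=h, j+7=q, n+7=u, i+7=p, n+7=u.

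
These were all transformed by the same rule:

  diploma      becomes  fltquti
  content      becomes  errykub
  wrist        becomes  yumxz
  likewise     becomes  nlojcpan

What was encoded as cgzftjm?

In diploma: d→f is +2, i→l is +3, p→t is +4, l→q is +5 — the shift increases by 1 each position. Each letter shifts forward by (position + 2), i.e. 2, 3, 4, … — the shift grows by one for each successive letter.
Decoding cgzftjm: c−2=a, g−3=d, z−4=v, f−5=a, t−6=n, j−7=c, m−8=e.

advance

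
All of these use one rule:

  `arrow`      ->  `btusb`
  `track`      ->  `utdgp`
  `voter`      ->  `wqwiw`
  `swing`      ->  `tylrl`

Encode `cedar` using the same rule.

In arrow: a→b is +1, r→t is +2, r→u is +3, o→s is +4 — the shift increases by 1 each position. Letter i (0-indexed) is shifted by i+1, so successive shifts are 1, 2, 3, ….
On cedar: c+1=d, e+2=g, d+3=g, a+4=e, r+5=w.

dggew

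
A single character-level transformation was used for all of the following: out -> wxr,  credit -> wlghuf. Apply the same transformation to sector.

Two steps: reverse the string, then apply a Caesar shift of +3.
For sector: reverse → rotces; then shift: r+3=u, o+3=r, t+3=w, c+3=f, e+3=h, s+3=v.

urwfhv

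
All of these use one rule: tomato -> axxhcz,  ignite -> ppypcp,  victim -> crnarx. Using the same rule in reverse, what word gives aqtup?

Shifts by position in tomato: pos 0: t→a (+7), pos 1: o→x (+9), pos 2: m→x (+11), pos 3: a→h (+7), pos 4: t→c (+9), pos 5: o→z (+11) — repeating every 3. The shifts repeat in a cycle of length 3: positions 0,1,… shift by +7, +9, +11, then the pattern repeats.
Undoing it on aqtup: a−7=t, q−9=h, t−11=i, u−7=n, p−9=g.

thing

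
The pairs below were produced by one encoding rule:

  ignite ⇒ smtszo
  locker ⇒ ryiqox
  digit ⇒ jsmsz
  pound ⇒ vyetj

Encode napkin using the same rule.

tkvqst

The shift depends on letter class: consonant g→m is +6, but vowel i→s is +10. Vowels shift forward by 10 and consonants shift forward by 6.
Applying it to napkin: n(cons)+6=t, a(vowel)+10=k, p(cons)+6=v, k(cons)+6=q, i(vowel)+10=s, n(cons)+6=t.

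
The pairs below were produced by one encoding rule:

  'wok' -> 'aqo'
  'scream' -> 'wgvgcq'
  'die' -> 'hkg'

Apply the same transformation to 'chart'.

The shift depends on letter class: consonant w→a is +4, but vowel o→q is +2. The rule splits by letter class: vowels +2, consonants +4.
Applying it to chart: c(cons)+4=g, h(cons)+4=l, a(vowel)+2=c, r(cons)+4=v, t(cons)+4=x.

glcvx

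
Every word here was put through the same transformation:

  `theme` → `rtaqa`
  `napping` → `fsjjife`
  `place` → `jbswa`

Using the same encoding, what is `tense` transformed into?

rafca

t(19)→r(17) and h(7)→t(19) fit y≡15x+18 (mod 26); the inverse of 15 mod 26 is 7. This is an affine cipher: with a=0,…,z=25, each position x becomes (15x+18) mod 26.
Applying it to tense: t(19)→15·19+18≡17=r; e(4)→15·4+18≡0=a; n(13)→15·13+18≡5=f; s(18)→15·18+18≡2=c; e(4)→15·4+18≡0=a (all mod 26).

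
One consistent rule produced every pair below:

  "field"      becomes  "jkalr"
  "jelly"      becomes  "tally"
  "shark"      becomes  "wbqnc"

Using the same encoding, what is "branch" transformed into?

f(5)→j(9) and i(8)→k(10) fit y≡9x+16 (mod 26); the inverse of 9 mod 26 is 3. Each letter's alphabet position (a=0..z=25) is mapped through 9·x+16 mod 26 — an affine cipher.
Applying it to branch: b(1)→9·1+16≡25=z; r(17)→9·17+16≡13=n; a(0)→9·0+16≡16=q; n(13)→9·13+16≡3=d; c(2)→9·2+16≡8=i; h(7)→9·7+16≡1=b (all mod 26).

znqdib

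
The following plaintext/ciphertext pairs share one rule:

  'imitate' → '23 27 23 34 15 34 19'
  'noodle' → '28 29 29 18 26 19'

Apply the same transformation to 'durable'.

18 35 32 15 16 26 19

Letters become their 1-based position plus 14 (so a→15, b→16, …).
On durable: d=4→18, u=21→35, r=18→32, a=1→15, b=2→16, l=12→26, e=5→19.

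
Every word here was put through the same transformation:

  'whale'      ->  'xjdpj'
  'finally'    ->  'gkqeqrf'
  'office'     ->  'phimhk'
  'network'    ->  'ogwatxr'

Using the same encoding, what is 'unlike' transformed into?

In whale: w→x is +1, h→j is +2, a→d is +3, l→p is +4 — the shift increases by 1 each position. Each letter shifts forward by (position + 1), i.e. 1, 2, 3, … — the shift grows by one for each successive letter.
On unlike: u+1=v, n+2=p, l+3=o, i+4=m, k+5=p, e+6=k.

vpompk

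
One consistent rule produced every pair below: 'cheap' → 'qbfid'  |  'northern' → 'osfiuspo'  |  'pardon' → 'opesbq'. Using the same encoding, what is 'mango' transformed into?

Read the word backwards and shift each letter +1.
For mango: reverse → ognam; then shift: o+1=p, g+1=h, n+1=o, a+1=b, m+1=n.

phobn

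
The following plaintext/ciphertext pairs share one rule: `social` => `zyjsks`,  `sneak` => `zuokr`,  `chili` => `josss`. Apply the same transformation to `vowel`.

cydos

The shift depends on letter class: consonant s→z is +7, but vowel o→y is +10. The rule splits by letter class: vowels +10, consonants +7.
On vowel: v(cons)+7=c, o(vowel)+10=y, w(cons)+7=d, e(vowel)+10=o, l(cons)+7=s.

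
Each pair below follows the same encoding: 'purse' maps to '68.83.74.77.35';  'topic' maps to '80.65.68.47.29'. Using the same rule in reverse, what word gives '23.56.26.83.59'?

album

With a=1..z=26, the number is 3·pos + 20.
Reversing it on 23.56.26.83.59: 23→(23−20)÷3=1=a, 56→(56−20)÷3=12=l, 26→(26−20)÷3=2=b, 83→(83−20)÷3=21=u, 59→(59−20)÷3=13=m.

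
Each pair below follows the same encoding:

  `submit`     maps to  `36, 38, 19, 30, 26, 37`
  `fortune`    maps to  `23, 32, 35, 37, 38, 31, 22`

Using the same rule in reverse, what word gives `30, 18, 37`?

s is letter #19 and maps to 36: an offset of 17. The number is (letter's place in the alphabet, a=1) + 17.
Decoding 30, 18, 37: 30→(30−17)÷1=13=m, 18→(18−17)÷1=1=a, 37→(37−17)÷1=20=t.

mat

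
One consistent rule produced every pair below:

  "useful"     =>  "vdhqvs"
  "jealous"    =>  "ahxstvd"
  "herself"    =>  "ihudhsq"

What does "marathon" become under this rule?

bxuxmitk

Each letter's alphabet position (a=0..z=25) is mapped through 9·x+23 mod 26 — an affine cipher.
Applying it to marathon: m(12)→9·12+23≡1=b; a(0)→9·0+23≡23=x; r(17)→9·17+23≡20=u; a(0)→9·0+23≡23=x; t(19)→9·19+23≡12=m; h(7)→9·7+23≡8=i; o(14)→9·14+23≡19=t; n(13)→9·13+23≡10=k (all mod 26).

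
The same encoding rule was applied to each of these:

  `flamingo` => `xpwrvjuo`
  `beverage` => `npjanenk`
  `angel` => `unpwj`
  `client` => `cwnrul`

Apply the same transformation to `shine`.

The output letters match the input read backwards, each shifted +9: flamingo reversed is ognimalf. Read the word backwards and shift each letter +9.
On shine: reverse → enihs; then shift: e+9=n, n+9=w, i+9=r, h+9=q, s+9=b.

nwrqb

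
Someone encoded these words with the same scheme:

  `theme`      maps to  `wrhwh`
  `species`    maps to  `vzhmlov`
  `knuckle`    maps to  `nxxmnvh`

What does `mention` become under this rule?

poqdlyq

It's a Vigenère-style cipher with numeric key [3,10]: position i shifts by key[i mod 2].
On mention: m+3=p, e+10=o, n+3=q, t+10=d, i+3=l, o+10=y, n+3=q.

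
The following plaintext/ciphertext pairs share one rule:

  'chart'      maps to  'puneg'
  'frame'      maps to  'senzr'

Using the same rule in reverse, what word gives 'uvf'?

his

Compare letters: c→p is +13, h→u is +13, a→n is +13 — a constant shift. Every letter moves 13 places later in the alphabet, wrapping around z→a.
Undoing it on uvf: u−13=h, v−13=i, f−13=s.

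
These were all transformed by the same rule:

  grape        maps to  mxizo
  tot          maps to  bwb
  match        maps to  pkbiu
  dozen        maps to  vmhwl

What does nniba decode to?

The output letters match the input read backwards, each shifted +8: grape reversed is eparg. The word is reversed, then every letter is shifted forward by 8.
Reversing it on nniba: shift back: n−8=f, n−8=f, i−8=a, b−8=t, a−8=s → ffats; then reverse → staff.

staff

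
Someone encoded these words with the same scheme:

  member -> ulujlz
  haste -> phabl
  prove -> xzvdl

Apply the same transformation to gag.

The shift depends on letter class: consonant m→u is +8, but vowel e→l is +7. The rule splits by letter class: vowels +7, consonants +8.
For gag: g(cons)+8=o, a(vowel)+7=h, g(cons)+8=o.

oho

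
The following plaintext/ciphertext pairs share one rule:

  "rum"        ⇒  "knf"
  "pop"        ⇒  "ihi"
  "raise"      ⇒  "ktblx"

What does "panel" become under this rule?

Compare letters: r→k is +19, u→n is +19, m→f is +19 — a constant shift. It's a constant shift of +19 (ROT19).
Applying it to panel: p+19=i, a+19=t, n+19=g, e+19=x, l+19=e.

itgxe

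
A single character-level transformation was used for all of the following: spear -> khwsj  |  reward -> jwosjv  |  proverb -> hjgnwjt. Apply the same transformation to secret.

Compare letters: s→k is +18, p→h is +18, e→w is +18 — a constant shift. This is a Caesar cipher with shift 18.
For secret: s+18=k, e+18=w, c+18=u, r+18=j, e+18=w, t+18=l.

kwujwl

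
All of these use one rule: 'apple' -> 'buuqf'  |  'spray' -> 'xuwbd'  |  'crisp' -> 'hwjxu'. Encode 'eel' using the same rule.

The shift depends on letter class: consonant p→u is +5, but vowel a→b is +1. Two shifts are in play — +1 for a/e/i/o/u, +5 for every other letter.
For eel: e(vowel)+1=f, e(vowel)+1=f, l(cons)+5=q.

ffq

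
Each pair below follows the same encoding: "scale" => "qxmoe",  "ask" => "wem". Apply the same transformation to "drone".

The word is reversed, then every letter is shifted forward by 12.
On drone: reverse → enord; then shift: e+12=q, n+12=z, o+12=a, r+12=d, d+12=p.

qzadp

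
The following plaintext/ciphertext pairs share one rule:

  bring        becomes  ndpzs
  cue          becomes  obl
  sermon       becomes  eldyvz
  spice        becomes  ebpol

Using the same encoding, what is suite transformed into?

ebpfl

The shift depends on letter class: consonant b→n is +12, but vowel i→p is +7. Vowels shift forward by 7 and consonants shift forward by 12.
Applying it to suite: s(cons)+12=e, u(vowel)+7=b, i(vowel)+7=p, t(cons)+12=f, e(vowel)+7=l.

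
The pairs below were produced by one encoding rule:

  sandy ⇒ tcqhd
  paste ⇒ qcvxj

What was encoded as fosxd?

In sandy: s→t is +1, a→c is +2, n→q is +3, d→h is +4 — the shift increases by 1 each position. Each letter shifts forward by (position + 1), i.e. 1, 2, 3, … — the shift grows by one for each successive letter.
Reversing it on fosxd: f−1=e, o−2=m, s−3=p, x−4=t, d−5=y.

empty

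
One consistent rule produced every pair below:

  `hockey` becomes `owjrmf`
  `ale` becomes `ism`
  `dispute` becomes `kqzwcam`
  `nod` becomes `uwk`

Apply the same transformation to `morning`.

The shift depends on letter class: consonant h→o is +7, but vowel o→w is +8. Two shifts are in play — +8 for a/e/i/o/u, +7 for every other letter.
Applying it to morning: m(cons)+7=t, o(vowel)+8=w, r(cons)+7=y, n(cons)+7=u, i(vowel)+8=q, n(cons)+7=u, g(cons)+7=n.

twyuqun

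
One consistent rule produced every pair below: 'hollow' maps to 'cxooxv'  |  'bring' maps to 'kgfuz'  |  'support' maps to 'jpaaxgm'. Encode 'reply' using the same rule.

h(7)→c(2) and o(14)→x(23) fit y≡3x+7 (mod 26); the inverse of 3 mod 26 is 9. Each letter's alphabet position (a=0..z=25) is mapped through 3·x+7 mod 26 — an affine cipher.
Applying it to reply: r(17)→3·17+7≡6=g; e(4)→3·4+7≡19=t; p(15)→3·15+7≡0=a; l(11)→3·11+7≡14=o; y(24)→3·24+7≡1=b (all mod 26).

gtaob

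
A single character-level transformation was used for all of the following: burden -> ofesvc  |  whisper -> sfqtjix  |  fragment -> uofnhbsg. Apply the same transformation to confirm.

The output letters match the input read backwards, each shifted +1: burden reversed is nedrub. The word is reversed, then every letter is shifted forward by 1.
For confirm: reverse → mrifnoc; then shift: m+1=n, r+1=s, i+1=j, f+1=g, n+1=o, o+1=p, c+1=d.

nsjgopd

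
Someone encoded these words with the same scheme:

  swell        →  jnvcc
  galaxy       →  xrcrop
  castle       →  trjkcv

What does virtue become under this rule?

Every letter moves 17 places later in the alphabet, wrapping around z→a.
For virtue: v+17=m, i+17=z, r+17=i, t+17=k, u+17=l, e+17=v.

mziklv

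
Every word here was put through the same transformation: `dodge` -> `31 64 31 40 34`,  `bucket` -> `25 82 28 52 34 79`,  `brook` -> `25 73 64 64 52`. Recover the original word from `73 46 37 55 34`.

d(#4)→31 and o(#15)→64: differences scale by 3, so n = 3·pos + 19. The formula is n = 3×(alphabet index, a=1) + 19.
Decoding 73 46 37 55 34: 73→(73−19)÷3=18=r, 46→(46−19)÷3=9=i, 37→(37−19)÷3=6=f, 55→(55−19)÷3=12=l, 34→(34−19)÷3=5=e.

rifle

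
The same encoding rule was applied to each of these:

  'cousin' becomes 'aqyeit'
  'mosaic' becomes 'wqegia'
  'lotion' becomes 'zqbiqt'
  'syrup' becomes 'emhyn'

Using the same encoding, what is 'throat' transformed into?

This is an affine cipher: with a=0,…,z=25, each position x becomes (23x+6) mod 26.
On throat: t(19)→23·19+6≡1=b; h(7)→23·7+6≡11=l; r(17)→23·17+6≡7=h; o(14)→23·14+6≡16=q; a(0)→23·0+6≡6=g; t(19)→23·19+6≡1=b (all mod 26).

blhqgb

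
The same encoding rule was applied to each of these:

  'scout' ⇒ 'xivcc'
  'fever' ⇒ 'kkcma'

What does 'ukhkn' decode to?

peace

In scout: s→x is +5, c→i is +6, o→v is +7, u→c is +8 — the shift increases by 1 each position. The shift increases by 1 at each position, starting from +5: 5, 6, 7, ….
Decoding ukhkn: u−5=p, k−6=e, h−7=a, k−8=c, n−9=e.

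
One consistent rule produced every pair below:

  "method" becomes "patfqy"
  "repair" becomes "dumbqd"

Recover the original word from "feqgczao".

The word is reversed, then every letter is shifted forward by 12.
Undoing it on feqgczao: shift back: f−12=t, e−12=s, q−12=e, g−12=u, c−12=q, z−12=n, a−12=o, o−12=c → tseuqnoc; then reverse → conquest.

conquest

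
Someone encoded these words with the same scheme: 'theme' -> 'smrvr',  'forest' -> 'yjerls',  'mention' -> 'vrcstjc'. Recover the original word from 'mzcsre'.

hunter

Each letter's alphabet position (a=0..z=25) is mapped through 7·x+15 mod 26 — an affine cipher.
Decoding mzcsre: m(12)→15·(12−15)≡7=h; z(25)→15·(25−15)≡20=u; c(2)→15·(2−15)≡13=n; s(18)→15·(18−15)≡19=t; r(17)→15·(17−15)≡4=e; e(4)→15·(4−15)≡17=r (all mod 26).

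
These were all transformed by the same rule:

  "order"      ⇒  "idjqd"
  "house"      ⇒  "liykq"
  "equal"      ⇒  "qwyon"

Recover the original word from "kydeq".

surge

o(14)→i(8) and r(17)→d(3) fit y≡7x+14 (mod 26); the inverse of 7 mod 26 is 15. Each letter's alphabet position (a=0..z=25) is mapped through 7·x+14 mod 26 — an affine cipher.
Reversing it on kydeq: k(10)→15·(10−14)≡18=s; y(24)→15·(24−14)≡20=u; d(3)→15·(3−14)≡17=r; e(4)→15·(4−14)≡6=g; q(16)→15·(16−14)≡4=e (all mod 26).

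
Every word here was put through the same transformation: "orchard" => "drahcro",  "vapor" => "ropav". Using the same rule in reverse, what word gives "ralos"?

solar

The output letters match the input read backwards: orchard reversed is drahcro. The word is simply reversed.
Decoding ralos: then reverse → solar.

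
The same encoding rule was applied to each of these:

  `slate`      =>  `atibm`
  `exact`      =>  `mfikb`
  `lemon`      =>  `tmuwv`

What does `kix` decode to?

This is a Caesar cipher with shift 8.
Reversing it on kix: k−8=c, i−8=a, x−8=p.

cap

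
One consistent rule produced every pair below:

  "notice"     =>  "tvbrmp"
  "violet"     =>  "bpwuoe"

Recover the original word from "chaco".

waste

In notice: n→t is +6, o→v is +7, t→b is +8, i→r is +9 — the shift increases by 1 each position. The shift increases by 1 at each position, starting from +6: 6, 7, 8, ….
Reversing it on chaco: c−6=w, h−7=a, a−8=s, c−9=t, o−10=e.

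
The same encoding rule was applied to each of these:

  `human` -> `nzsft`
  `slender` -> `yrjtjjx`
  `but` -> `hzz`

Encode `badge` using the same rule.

hfjmj

The shift depends on letter class: consonant h→n is +6, but vowel u→z is +5. Vowels shift forward by 5 and consonants shift forward by 6.
Applying it to badge: b(cons)+6=h, a(vowel)+5=f, d(cons)+6=j, g(cons)+6=m, e(vowel)+5=j.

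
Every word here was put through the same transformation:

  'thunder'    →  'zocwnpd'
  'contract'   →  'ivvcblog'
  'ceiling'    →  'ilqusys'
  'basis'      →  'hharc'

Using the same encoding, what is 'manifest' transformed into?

Each letter shifts forward by (position + 6), i.e. 6, 7, 8, … — the shift grows by one for each successive letter.
On manifest: m+6=s, a+7=h, n+8=v, i+9=r, f+10=p, e+11=p, s+12=e, t+13=g.

shvrppeg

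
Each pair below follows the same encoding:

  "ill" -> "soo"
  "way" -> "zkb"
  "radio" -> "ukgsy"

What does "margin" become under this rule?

pkujsq

The shift depends on letter class: consonant l→o is +3, but vowel i→s is +10. Vowels shift forward by 10 and consonants shift forward by 3.
On margin: m(cons)+3=p, a(vowel)+10=k, r(cons)+3=u, g(cons)+3=j, i(vowel)+10=s, n(cons)+3=q.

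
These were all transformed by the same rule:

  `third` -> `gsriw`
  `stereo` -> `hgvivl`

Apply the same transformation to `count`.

xlfmg

Letters are reflected about the middle of the alphabet (position → 25−position): Atbash.
Applying it to count: c↔x, o↔l, u↔f, n↔m, t↔g.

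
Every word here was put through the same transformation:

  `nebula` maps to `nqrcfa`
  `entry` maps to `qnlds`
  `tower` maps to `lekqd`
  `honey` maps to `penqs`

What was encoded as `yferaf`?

global

n(13)→n(13) and e(4)→q(16) fit y≡17x+0 (mod 26); the inverse of 17 mod 26 is 23. Treating letters as 0–25, the rule is x ↦ 17x + 0 (mod 26).
Decoding yferaf: y(24)→23·(24−0)≡6=g; f(5)→23·(5−0)≡11=l; e(4)→23·(4−0)≡14=o; r(17)→23·(17−0)≡1=b; a(0)→23·(0−0)≡0=a; f(5)→23·(5−0)≡11=l (all mod 26).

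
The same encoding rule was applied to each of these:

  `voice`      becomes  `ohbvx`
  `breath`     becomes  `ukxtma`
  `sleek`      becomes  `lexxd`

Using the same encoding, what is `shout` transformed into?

lahnm

Compare letters: v→o is +19, o→h is +19, i→b is +19 — a constant shift. Each letter is shifted forward by 19 in the alphabet (a Caesar shift of +19).
Applying it to shout: s+19=l, h+19=a, o+19=h, u+19=n, t+19=m.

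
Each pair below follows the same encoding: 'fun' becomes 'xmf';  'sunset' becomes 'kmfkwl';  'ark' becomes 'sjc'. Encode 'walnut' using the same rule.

Every letter moves 18 places later in the alphabet, wrapping around z→a.
For walnut: w+18=o, a+18=s, l+18=d, n+18=f, u+18=m, t+18=l.

osdfml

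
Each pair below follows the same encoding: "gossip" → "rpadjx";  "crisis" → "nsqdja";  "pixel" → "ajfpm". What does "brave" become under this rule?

Shifts by position in gossip: pos 0: g→r (+11), pos 1: o→p (+1), pos 2: s→a (+8), pos 3: s→d (+11), pos 4: i→j (+1), pos 5: p→x (+8) — repeating every 3. The shifts repeat in a cycle of length 3: positions 0,1,… shift by +11, +1, +8, then the pattern repeats.
On brave: b+11=m, r+1=s, a+8=i, v+11=g, e+1=f.

msigf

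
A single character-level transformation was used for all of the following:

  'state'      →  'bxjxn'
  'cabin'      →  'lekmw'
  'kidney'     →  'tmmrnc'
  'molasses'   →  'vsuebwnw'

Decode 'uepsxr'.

Shifts by position in state: pos 0: s→b (+9), pos 1: t→x (+4), pos 2: a→j (+9), pos 3: t→x (+4) — repeating every 2. The shifts repeat in a cycle of length 2: positions 0,1,… shift by +9, +4, then the pattern repeats.
Decoding uepsxr: u−9=l, e−4=a, p−9=g, s−4=o, x−9=o, r−4=n.

lagoon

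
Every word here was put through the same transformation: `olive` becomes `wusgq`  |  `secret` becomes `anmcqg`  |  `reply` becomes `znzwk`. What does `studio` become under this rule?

aceoub

In olive: o→w is +8, l→u is +9, i→s is +10, v→g is +11 — the shift increases by 1 each position. The shift increases by 1 at each position, starting from +8: 8, 9, 10, ….
For studio: s+8=a, t+9=c, u+10=e, d+11=o, i+12=u, o+13=b.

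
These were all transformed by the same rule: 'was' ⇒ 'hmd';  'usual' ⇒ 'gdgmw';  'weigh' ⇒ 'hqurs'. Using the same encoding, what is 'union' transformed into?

gyuay

Two shifts are in play — +12 for a/e/i/o/u, +11 for every other letter.
Applying it to union: u(vowel)+12=g, n(cons)+11=y, i(vowel)+12=u, o(vowel)+12=a, n(cons)+11=y.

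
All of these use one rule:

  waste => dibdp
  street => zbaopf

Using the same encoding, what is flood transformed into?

mtxyo

In waste: w→d is +7, a→i is +8, s→b is +9, t→d is +10 — the shift increases by 1 each position. Each letter shifts forward by (position + 7), i.e. 7, 8, 9, … — the shift grows by one for each successive letter.
For flood: f+7=m, l+8=t, o+9=x, o+10=y, d+11=o.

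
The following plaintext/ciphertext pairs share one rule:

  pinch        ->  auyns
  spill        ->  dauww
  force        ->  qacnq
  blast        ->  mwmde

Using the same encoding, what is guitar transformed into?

The shift depends on letter class: consonant p→a is +11, but vowel i→u is +12. Two shifts are in play — +12 for a/e/i/o/u, +11 for every other letter.
On guitar: g(cons)+11=r, u(vowel)+12=g, i(vowel)+12=u, t(cons)+11=e, a(vowel)+12=m, r(cons)+11=c.

rguemc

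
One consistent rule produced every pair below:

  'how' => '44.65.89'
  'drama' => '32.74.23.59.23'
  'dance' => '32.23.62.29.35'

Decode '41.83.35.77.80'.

guest

h(#8)→44 and o(#15)→65: differences scale by 3, so n = 3·pos + 20. Each letter becomes 3×(its alphabet position, a=1..z=26) + 20.
Reversing it on 41.83.35.77.80: 41→(41−20)÷3=7=g, 83→(83−20)÷3=21=u, 35→(35−20)÷3=5=e, 77→(77−20)÷3=19=s, 80→(80−20)÷3=20=t.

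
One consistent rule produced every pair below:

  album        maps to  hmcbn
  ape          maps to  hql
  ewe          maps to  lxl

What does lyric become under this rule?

mzspd

Two shifts are in play — +7 for a/e/i/o/u, +1 for every other letter.
For lyric: l(cons)+1=m, y(cons)+1=z, r(cons)+1=s, i(vowel)+7=p, c(cons)+1=d.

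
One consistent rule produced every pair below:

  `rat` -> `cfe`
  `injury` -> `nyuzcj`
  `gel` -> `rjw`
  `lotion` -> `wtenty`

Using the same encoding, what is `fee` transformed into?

The rule splits by letter class: vowels +5, consonants +11.
Applying it to fee: f(cons)+11=q, e(vowel)+5=j, e(vowel)+5=j.

qjj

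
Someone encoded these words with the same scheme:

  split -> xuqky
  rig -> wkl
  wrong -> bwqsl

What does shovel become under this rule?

xmqagq

The shift depends on letter class: consonant s→x is +5, but vowel i→k is +2. Two shifts are in play — +2 for a/e/i/o/u, +5 for every other letter.
Applying it to shovel: s(cons)+5=x, h(cons)+5=m, o(vowel)+2=q, v(cons)+5=a, e(vowel)+2=g, l(cons)+5=q.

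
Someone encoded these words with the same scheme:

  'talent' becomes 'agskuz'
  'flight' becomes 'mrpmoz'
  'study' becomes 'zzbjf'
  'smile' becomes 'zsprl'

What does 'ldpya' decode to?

exist

It's a Vigenère-style cipher with numeric key [7,6]: position i shifts by key[i mod 2].
Reversing it on ldpya: l−7=e, d−6=x, p−7=i, y−6=s, a−7=t.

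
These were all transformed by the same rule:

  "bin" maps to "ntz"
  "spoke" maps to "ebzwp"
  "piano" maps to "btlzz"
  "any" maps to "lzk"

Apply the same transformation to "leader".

xplppd

The rule splits by letter class: vowels +11, consonants +12.
For leader: l(cons)+12=x, e(vowel)+11=p, a(vowel)+11=l, d(cons)+12=p, e(vowel)+11=p, r(cons)+12=d.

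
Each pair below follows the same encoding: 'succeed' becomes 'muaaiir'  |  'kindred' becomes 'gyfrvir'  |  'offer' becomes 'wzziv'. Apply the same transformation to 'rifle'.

vyzxi

Each letter's alphabet position (a=0..z=25) is mapped through 17·x+18 mod 26 — an affine cipher.
For rifle: r(17)→17·17+18≡21=v; i(8)→17·8+18≡24=y; f(5)→17·5+18≡25=z; l(11)→17·11+18≡23=x; e(4)→17·4+18≡8=i (all mod 26).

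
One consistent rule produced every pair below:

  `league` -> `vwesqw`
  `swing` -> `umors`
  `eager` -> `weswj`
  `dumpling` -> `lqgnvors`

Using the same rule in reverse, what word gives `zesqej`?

This is an affine cipher: with a=0,…,z=25, each position x becomes (11x+4) mod 26.
Decoding zesqej: z(25)→19·(25−4)≡9=j; e(4)→19·(4−4)≡0=a; s(18)→19·(18−4)≡6=g; q(16)→19·(16−4)≡20=u; e(4)→19·(4−4)≡0=a; j(9)→19·(9−4)≡17=r (all mod 26).

jaguar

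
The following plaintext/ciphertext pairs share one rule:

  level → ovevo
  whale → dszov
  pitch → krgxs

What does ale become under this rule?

Each pair mirrors across the alphabet (l↔o, e↔v, v↔e): positions sum to 25. Each letter is replaced by its mirror in the alphabet: a↔z, b↔y, c↔x, and so on (the Atbash cipher).
On ale: a↔z, l↔o, e↔v.

zov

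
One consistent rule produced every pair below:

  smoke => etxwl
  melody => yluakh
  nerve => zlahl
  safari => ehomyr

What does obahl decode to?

A repeating key of period 3 is used — shifts +12, +7, +9 over and over.
Decoding obahl: o−12=c, b−7=u, a−9=r, h−12=v, l−7=e.

curve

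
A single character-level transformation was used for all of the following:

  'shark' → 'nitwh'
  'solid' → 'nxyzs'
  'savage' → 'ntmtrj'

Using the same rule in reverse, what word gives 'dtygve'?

s(18)→n(13) and h(7)→i(8) fit y≡17x+19 (mod 26); the inverse of 17 mod 26 is 23. Treating letters as 0–25, the rule is x ↦ 17x + 19 (mod 26).
Undoing it on dtygve: d(3)→23·(3−19)≡22=w; t(19)→23·(19−19)≡0=a; y(24)→23·(24−19)≡11=l; g(6)→23·(6−19)≡13=n; v(21)→23·(21−19)≡20=u; e(4)→23·(4−19)≡19=t (all mod 26).

walnut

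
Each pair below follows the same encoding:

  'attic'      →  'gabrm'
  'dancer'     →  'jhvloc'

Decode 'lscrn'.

In attic: a→g is +6, t→a is +7, t→b is +8, i→r is +9 — the shift increases by 1 each position. Each letter shifts forward by (position + 6), i.e. 6, 7, 8, … — the shift grows by one for each successive letter.
Reversing it on lscrn: l−6=f, s−7=l, c−8=u, r−9=i, n−10=d.

fluid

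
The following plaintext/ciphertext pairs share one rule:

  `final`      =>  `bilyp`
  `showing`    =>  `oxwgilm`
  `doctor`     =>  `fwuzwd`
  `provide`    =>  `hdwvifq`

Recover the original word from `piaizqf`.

limited

f(5)→b(1) and i(8)→i(8) fit y≡11x+24 (mod 26); the inverse of 11 mod 26 is 19. Treating letters as 0–25, the rule is x ↦ 11x + 24 (mod 26).
Reversing it on piaizqf: p(15)→19·(15−24)≡11=l; i(8)→19·(8−24)≡8=i; a(0)→19·(0−24)≡12=m; i(8)→19·(8−24)≡8=i; z(25)→19·(25−24)≡19=t; q(16)→19·(16−24)≡4=e; f(5)→19·(5−24)≡3=d (all mod 26).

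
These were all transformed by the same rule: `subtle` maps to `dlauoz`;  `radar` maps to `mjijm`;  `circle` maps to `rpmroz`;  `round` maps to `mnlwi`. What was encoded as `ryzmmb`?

s(18)→d(3) and u(20)→l(11) fit y≡17x+9 (mod 26); the inverse of 17 mod 26 is 23. Each letter's alphabet position (a=0..z=25) is mapped through 17·x+9 mod 26 — an affine cipher.
Reversing it on ryzmmb: r(17)→23·(17−9)≡2=c; y(24)→23·(24−9)≡7=h; z(25)→23·(25−9)≡4=e; m(12)→23·(12−9)≡17=r; m(12)→23·(12−9)≡17=r; b(1)→23·(1−9)≡24=y (all mod 26).

cherry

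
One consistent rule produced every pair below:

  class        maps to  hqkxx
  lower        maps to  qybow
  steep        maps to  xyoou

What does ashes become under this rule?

kxmox

The shift depends on letter class: consonant c→h is +5, but vowel a→k is +10. Vowels shift forward by 10 and consonants shift forward by 5.
On ashes: a(vowel)+10=k, s(cons)+5=x, h(cons)+5=m, e(vowel)+10=o, s(cons)+5=x.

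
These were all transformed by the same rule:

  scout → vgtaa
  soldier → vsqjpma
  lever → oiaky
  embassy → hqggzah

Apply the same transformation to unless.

Each letter shifts forward by (position + 3), i.e. 3, 4, 5, … — the shift grows by one for each successive letter.
On unless: u+3=x, n+4=r, l+5=q, e+6=k, s+7=z, s+8=a.

xrqkza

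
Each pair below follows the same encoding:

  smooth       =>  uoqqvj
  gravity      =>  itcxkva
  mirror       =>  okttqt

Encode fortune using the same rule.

Compare letters: s→u is +2, m→o is +2, o→q is +2 — a constant shift. This is a Caesar cipher with shift 2.
On fortune: f+2=h, o+2=q, r+2=t, t+2=v, u+2=w, n+2=p, e+2=g.

hqtvwpg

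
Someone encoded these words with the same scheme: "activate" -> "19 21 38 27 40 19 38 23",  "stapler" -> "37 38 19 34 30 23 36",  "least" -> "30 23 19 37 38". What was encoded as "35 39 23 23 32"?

queen

a is letter #1 and maps to 19: an offset of 18. The number is (letter's place in the alphabet, a=1) + 18.
Undoing it on 35 39 23 23 32: 35→(35−18)÷1=17=q, 39→(39−18)÷1=21=u, 23→(23−18)÷1=5=e, 23→(23−18)÷1=5=e, 32→(32−18)÷1=14=n.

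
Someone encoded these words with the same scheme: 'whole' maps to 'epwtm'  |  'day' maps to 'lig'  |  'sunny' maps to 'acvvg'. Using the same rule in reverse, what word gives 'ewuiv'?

Compare letters: w→e is +8, h→p is +8, o→w is +8 — a constant shift. Each letter is shifted forward by 8 in the alphabet (a Caesar shift of +8).
Undoing it on ewuiv: e−8=w, w−8=o, u−8=m, i−8=a, v−8=n.

woman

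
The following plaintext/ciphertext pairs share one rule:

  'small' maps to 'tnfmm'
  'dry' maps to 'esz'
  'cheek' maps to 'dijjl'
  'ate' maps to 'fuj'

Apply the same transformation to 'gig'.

hnh

The shift depends on letter class: consonant s→t is +1, but vowel a→f is +5. Two shifts are in play — +5 for a/e/i/o/u, +1 for every other letter.
Applying it to gig: g(cons)+1=h, i(vowel)+5=n, g(cons)+1=h.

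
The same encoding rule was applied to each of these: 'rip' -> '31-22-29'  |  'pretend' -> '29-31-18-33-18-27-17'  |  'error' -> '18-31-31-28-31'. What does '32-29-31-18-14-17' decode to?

spread

r is letter #18 and maps to 31: an offset of 13. Letters become their 1-based position plus 13 (so a→14, b→15, …).
Decoding 32-29-31-18-14-17: 32→(32−13)÷1=19=s, 29→(29−13)÷1=16=p, 31→(31−13)÷1=18=r, 18→(18−13)÷1=5=e, 14→(14−13)÷1=1=a, 17→(17−13)÷1=4=d.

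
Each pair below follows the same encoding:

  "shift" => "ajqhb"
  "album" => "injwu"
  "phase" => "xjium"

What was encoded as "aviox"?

stamp

The shifts repeat in a cycle of length 2: positions 0,1,… shift by +8, +2, then the pattern repeats.
Reversing it on aviox: a−8=s, v−2=t, i−8=a, o−2=m, x−8=p.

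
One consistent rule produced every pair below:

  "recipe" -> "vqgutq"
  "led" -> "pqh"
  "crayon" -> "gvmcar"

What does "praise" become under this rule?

tvmuwq

The rule splits by letter class: vowels +12, consonants +4.
On praise: p(cons)+4=t, r(cons)+4=v, a(vowel)+12=m, i(vowel)+12=u, s(cons)+4=w, e(vowel)+12=q.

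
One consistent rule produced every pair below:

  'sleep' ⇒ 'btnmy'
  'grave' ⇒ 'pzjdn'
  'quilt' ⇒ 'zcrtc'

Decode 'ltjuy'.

clamp

The shifts repeat in a cycle of length 2: positions 0,1,… shift by +9, +8, then the pattern repeats.
Undoing it on ltjuy: l−9=c, t−8=l, j−9=a, u−8=m, y−9=p.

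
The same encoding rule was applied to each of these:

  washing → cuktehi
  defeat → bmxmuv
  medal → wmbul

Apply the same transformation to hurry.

w(22)→c(2) and a(0)→u(20) fit y≡11x+20 (mod 26); the inverse of 11 mod 26 is 19. Treating letters as 0–25, the rule is x ↦ 11x + 20 (mod 26).
On hurry: h(7)→11·7+20≡19=t; u(20)→11·20+20≡6=g; r(17)→11·17+20≡25=z; r(17)→11·17+20≡25=z; y(24)→11·24+20≡24=y (all mod 26).

tgzzy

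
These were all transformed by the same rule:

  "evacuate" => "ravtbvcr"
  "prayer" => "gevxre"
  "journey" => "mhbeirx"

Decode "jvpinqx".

magnify

This is an affine cipher: with a=0,…,z=25, each position x becomes (25x+21) mod 26.
Undoing it on jvpinqx: j(9)→25·(9−21)≡12=m; v(21)→25·(21−21)≡0=a; p(15)→25·(15−21)≡6=g; i(8)→25·(8−21)≡13=n; n(13)→25·(13−21)≡8=i; q(16)→25·(16−21)≡5=f; x(23)→25·(23−21)≡24=y (all mod 26).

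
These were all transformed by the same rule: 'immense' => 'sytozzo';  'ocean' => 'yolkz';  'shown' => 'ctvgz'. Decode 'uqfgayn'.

Shifts by position in immense: pos 0: i→s (+10), pos 1: m→y (+12), pos 2: m→t (+7), pos 3: e→o (+10), pos 4: n→z (+12), pos 5: s→z (+7) — repeating every 3. The shifts repeat in a cycle of length 3: positions 0,1,… shift by +10, +12, +7, then the pattern repeats.
Reversing it on uqfgayn: u−10=k, q−12=e, f−7=y, g−10=w, a−12=o, y−7=r, n−10=d.

keyword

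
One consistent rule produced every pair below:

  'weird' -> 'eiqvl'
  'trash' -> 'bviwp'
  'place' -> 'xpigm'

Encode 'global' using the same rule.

Shifts by position in weird: pos 0: w→e (+8), pos 1: e→i (+4), pos 2: i→q (+8), pos 3: r→v (+4) — repeating every 2. A repeating key of period 2 is used — shifts +8, +4 over and over.
Applying it to global: g+8=o, l+4=p, o+8=w, b+4=f, a+8=i, l+4=p.

opwfip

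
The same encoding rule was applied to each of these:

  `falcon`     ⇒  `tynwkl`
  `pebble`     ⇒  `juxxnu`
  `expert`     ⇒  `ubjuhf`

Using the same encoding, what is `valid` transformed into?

dynqv

f(5)→t(19) and a(0)→y(24) fit y≡25x+24 (mod 26); the inverse of 25 mod 26 is 25. Treating letters as 0–25, the rule is x ↦ 25x + 24 (mod 26).
For valid: v(21)→25·21+24≡3=d; a(0)→25·0+24≡24=y; l(11)→25·11+24≡13=n; i(8)→25·8+24≡16=q; d(3)→25·3+24≡21=v (all mod 26).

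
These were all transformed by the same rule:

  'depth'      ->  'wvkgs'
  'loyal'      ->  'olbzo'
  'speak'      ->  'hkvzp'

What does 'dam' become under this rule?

Each pair mirrors across the alphabet (d↔w, e↔v, p↔k): positions sum to 25. Each letter is replaced by its mirror in the alphabet: a↔z, b↔y, c↔x, and so on (the Atbash cipher).
For dam: d↔w, a↔z, m↔n.

wzn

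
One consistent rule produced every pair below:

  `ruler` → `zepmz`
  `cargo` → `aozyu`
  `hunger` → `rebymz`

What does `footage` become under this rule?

fuuloym

r(17)→z(25) and u(20)→e(4) fit y≡19x+14 (mod 26); the inverse of 19 mod 26 is 11. Treating letters as 0–25, the rule is x ↦ 19x + 14 (mod 26).
Applying it to footage: f(5)→19·5+14≡5=f; o(14)→19·14+14≡20=u; o(14)→19·14+14≡20=u; t(19)→19·19+14≡11=l; a(0)→19·0+14≡14=o; g(6)→19·6+14≡24=y; e(4)→19·4+14≡12=m (all mod 26).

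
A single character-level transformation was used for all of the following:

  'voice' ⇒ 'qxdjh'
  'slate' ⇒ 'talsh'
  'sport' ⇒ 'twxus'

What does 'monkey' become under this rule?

Treating letters as 0–25, the rule is x ↦ 25x + 11 (mod 26).
Applying it to monkey: m(12)→25·12+11≡25=z; o(14)→25·14+11≡23=x; n(13)→25·13+11≡24=y; k(10)→25·10+11≡1=b; e(4)→25·4+11≡7=h; y(24)→25·24+11≡13=n (all mod 26).

zxybhn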